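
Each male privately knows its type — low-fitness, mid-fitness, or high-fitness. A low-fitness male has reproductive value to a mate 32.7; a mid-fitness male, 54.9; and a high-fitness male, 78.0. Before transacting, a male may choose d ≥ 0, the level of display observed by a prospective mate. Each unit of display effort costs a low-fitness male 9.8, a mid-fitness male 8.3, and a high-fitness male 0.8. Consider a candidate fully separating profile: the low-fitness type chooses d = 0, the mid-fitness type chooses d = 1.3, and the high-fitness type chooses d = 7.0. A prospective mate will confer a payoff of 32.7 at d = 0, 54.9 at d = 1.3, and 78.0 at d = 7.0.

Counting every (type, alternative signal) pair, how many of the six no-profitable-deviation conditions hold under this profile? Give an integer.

High-fitness (own payoff 78.0 − 0.8×7.0 = 72.4): to d=0 gives 32.7 → no gain ✓; to d=1.3 gives 54.9 − 0.8×1.3 = 53.86 → no gain ✓.
Mid-fitness (own payoff 54.9 − 8.3×1.3 = 44.11): to d=0 gives 32.7 → no gain ✓; to d=7.0 gives 78.0 − 8.3×7.0 = 19.9 → no gain ✓.
Low-fitness (own payoff 32.7): to d=1.3 gives 54.9 − 9.8×1.3 = 42.16 → profitable ✗; to d=7.0 gives 78.0 − 9.8×7.0 = 9.4 → no gain ✓.
5 of the 6 constraints hold; not an equilibrium.

5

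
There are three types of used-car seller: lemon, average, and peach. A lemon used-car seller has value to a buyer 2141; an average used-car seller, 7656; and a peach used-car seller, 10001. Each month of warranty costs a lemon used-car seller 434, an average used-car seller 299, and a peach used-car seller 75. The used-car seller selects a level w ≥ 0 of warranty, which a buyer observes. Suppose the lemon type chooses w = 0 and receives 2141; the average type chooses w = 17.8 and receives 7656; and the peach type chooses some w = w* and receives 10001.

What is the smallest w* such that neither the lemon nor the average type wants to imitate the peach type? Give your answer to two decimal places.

25.64

Lemon type (on-path payoff 2141) won't mimic when 2141 ≥ 10001 − 434·w*, i.e. w* ≥ 18.11.
Average type (on-path payoff 7656 − 299×17.8 = 2333.8) won't mimic when 2333.8 ≥ 10001 − 299·w*, i.e. w* ≥ 25.64.
Both must hold, so w* = max(18.11, 25.64) = 25.64. The average type's constraint binds.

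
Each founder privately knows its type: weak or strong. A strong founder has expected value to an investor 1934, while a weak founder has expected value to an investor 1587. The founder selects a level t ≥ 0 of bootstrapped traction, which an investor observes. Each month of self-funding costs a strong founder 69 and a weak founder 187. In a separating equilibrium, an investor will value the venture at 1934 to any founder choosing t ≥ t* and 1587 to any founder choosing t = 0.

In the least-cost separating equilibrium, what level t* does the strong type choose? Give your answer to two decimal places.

1.86

A weak founder choosing t = 0 receives 1587.
Imitating at t* instead would pay 1934 at cost 187·t*, netting 1934 − 187·t*.
Indifference: 1587 = 1934 − 187·t*, so t* = (1934 − 1587) / 187 ≈ 1.86.
This is the weak type's binding incentive-compatibility constraint; any t ≥ 1.86 sustains separation on that side.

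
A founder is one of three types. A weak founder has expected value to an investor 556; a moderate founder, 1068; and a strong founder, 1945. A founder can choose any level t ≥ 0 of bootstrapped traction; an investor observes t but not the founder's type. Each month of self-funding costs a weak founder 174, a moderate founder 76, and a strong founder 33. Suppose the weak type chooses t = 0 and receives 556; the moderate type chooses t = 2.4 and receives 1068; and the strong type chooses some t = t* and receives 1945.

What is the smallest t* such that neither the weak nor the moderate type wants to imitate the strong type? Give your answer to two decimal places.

13.94

Weak type (on-path payoff 556) won't mimic when 556 ≥ 1945 − 174·t*, i.e. t* ≥ 7.98.
Moderate type (on-path payoff 1068 − 76×2.4 = 885.6) won't mimic when 885.6 ≥ 1945 − 76·t*, i.e. t* ≥ 13.94.
Both must hold, so t* = max(7.98, 13.94) = 13.94. The moderate type's constraint binds.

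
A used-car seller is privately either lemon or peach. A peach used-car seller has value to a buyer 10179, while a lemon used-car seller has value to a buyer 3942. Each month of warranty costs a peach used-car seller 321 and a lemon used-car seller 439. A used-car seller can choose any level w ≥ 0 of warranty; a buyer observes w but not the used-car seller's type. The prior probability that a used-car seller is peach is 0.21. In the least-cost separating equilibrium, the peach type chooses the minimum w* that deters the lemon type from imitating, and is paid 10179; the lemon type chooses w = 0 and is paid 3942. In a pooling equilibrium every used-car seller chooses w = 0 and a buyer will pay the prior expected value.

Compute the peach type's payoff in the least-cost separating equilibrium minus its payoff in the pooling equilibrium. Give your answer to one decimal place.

Least-cost separating signal: w* solves 3942 = 10179 − 439·w*, so w* = (10179 − 3942)/439 ≈ 14.2073.
Peach type's separating payoff: 10179 − 321 × w* = 10179 − 321 × (10179 − 3942)/439 = 10179 − 2002077/439 ≈ 5618.460.
Pooling payoff: 0.21 × 10179 + 0.79 × 3942 = 5251.77.
Difference: 5618.460 − 5251.77 = 366.69, i.e. 366.7 to one decimal place.
The peach type prefers to separate.

366.7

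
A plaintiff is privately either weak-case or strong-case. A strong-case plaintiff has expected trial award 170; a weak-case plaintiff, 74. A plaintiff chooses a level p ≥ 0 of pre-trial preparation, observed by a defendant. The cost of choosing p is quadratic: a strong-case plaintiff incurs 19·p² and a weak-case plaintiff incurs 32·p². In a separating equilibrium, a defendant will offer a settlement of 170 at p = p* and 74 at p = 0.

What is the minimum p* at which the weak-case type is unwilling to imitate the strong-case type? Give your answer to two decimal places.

1.73

The weak-case type at p = 0 receives 74; imitating at p* yields 170 − 32·p*².
Indifference: 74 = 170 − 32·p*², so p*² = (170 − 74) / 32 = 3.
p* = √3 ≈ 1.73.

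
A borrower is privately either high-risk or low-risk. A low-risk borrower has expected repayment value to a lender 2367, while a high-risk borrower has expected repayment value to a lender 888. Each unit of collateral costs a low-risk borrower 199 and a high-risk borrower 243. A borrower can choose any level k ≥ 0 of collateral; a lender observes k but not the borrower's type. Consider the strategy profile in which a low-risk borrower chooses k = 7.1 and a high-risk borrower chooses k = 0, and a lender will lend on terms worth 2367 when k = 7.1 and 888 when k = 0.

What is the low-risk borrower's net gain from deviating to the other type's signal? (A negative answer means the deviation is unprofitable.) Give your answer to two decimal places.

Playing k = 7.1 the low-risk borrower receives 2367 − 199 × 7.1 = 954.1.
Deviating to k = 0 yields 888 instead.
Gain from deviating: 888 − 954.1 = -66.10.
The gain is negative, so the low-risk type's incentive-compatibility constraint is satisfied.

-66.10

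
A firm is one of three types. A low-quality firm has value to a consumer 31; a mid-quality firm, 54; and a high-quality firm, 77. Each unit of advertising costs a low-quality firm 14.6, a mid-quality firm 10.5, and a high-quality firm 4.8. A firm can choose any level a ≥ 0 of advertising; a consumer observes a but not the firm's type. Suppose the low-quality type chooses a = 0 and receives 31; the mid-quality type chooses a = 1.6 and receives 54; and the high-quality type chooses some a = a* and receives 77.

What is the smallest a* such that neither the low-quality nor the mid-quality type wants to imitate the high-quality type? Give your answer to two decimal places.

Mid-quality type (on-path payoff 54 − 10.5×1.6 = 37.2) won't mimic when 37.2 ≥ 77 − 10.5·a*, i.e. a* ≥ 3.79.
Low-quality type (on-path payoff 31) won't mimic when 31 ≥ 77 − 14.6·a*, i.e. a* ≥ 3.15.
Both must hold, so a* = max(3.15, 3.79) = 3.79. The mid-quality type's constraint binds.

3.79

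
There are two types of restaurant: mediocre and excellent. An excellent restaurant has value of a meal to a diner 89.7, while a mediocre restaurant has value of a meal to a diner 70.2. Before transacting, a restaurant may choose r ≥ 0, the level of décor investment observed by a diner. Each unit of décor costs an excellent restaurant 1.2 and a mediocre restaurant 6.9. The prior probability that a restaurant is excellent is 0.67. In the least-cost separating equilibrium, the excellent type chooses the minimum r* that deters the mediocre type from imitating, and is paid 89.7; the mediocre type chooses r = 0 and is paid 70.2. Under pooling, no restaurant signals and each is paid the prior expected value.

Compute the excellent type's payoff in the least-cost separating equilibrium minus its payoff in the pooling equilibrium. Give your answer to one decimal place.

3.0

Least-cost separating signal: r* solves 70.2 = 89.7 − 6.9·r*, so r* = (89.7 − 70.2)/6.9 ≈ 2.8261.
Excellent type's separating payoff: 89.7 − 1.2 × r* = 89.7 − 1.2 × (89.7 − 70.2)/6.9 = 89.7 − 23.4/6.9 ≈ 86.309.
Pooling payoff: 0.67 × 89.7 + 0.33 × 70.2 = 83.265.
Difference: 86.309 − 83.265 = 3.044, i.e. 3.0 to one decimal place.
The excellent type prefers to separate.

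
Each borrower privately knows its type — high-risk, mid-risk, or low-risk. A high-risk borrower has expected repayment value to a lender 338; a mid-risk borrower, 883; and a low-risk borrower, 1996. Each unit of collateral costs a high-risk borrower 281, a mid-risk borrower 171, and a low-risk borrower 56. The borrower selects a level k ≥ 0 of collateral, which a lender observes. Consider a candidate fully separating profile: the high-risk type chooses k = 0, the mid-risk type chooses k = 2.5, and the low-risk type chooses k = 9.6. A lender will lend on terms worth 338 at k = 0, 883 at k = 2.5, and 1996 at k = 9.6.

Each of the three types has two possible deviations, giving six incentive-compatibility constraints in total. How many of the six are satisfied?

6

High-risk (own payoff 338): to k=2.5 gives 883 − 281×2.5 = 180.5 → no gain ✓; to k=9.6 gives 1996 − 281×9.6 = -701.6 → no gain ✓.
Mid-risk (own payoff 883 − 171×2.5 = 455.5): to k=0 gives 338 → no gain ✓; to k=9.6 gives 1996 − 171×9.6 = 354.4 → no gain ✓.
Low-risk (own payoff 1996 − 56×9.6 = 1458.4): to k=0 gives 338 → no gain ✓; to k=2.5 gives 883 − 56×2.5 = 743 → no gain ✓.
6 of the 6 constraints hold; this profile is a separating equilibrium.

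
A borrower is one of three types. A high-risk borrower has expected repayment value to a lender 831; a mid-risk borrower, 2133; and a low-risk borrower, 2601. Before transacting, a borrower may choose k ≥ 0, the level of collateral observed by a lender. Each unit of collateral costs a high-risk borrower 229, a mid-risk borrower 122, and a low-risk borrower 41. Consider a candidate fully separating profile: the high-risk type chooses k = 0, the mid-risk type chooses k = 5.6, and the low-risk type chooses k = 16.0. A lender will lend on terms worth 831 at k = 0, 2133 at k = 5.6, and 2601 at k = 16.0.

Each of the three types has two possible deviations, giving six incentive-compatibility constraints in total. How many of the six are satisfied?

Mid-risk (own payoff 2133 − 122×5.6 = 1449.8): to k=0 gives 831 → no gain ✓; to k=16.0 gives 2601 − 122×16.0 = 649 → no gain ✓.
High-risk (own payoff 831): to k=5.6 gives 2133 − 229×5.6 = 850.6 → profitable ✗; to k=16.0 gives 2601 − 229×16.0 = -1063 → no gain ✓.
Low-risk (own payoff 2601 − 41×16.0 = 1945): to k=0 gives 831 → no gain ✓; to k=5.6 gives 2133 − 41×5.6 = 1903.4 → no gain ✓.
5 of the 6 constraints hold; not an equilibrium.

5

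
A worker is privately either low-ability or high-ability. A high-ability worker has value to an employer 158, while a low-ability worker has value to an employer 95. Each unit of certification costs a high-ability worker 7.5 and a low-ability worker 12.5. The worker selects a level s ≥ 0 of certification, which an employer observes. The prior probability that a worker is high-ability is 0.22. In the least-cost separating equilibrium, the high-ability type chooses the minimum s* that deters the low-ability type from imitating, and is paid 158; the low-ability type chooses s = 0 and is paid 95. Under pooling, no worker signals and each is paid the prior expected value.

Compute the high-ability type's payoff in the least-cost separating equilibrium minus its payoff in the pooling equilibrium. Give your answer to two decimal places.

11.34

Least-cost separating signal: s* solves 95 = 158 − 12.5·s*, so s* = (158 − 95)/12.5 = 5.04.
High-ability type's separating payoff: 158 − 7.5 × s* = 158 − 7.5 × (158 − 95)/12.5 = 158 − 472.5/12.5 = 120.2.
Pooling payoff: 0.22 × 158 + 0.78 × 95 = 108.86.
Difference: 120.2 − 108.86 = 11.34.
The high-ability type prefers to separate.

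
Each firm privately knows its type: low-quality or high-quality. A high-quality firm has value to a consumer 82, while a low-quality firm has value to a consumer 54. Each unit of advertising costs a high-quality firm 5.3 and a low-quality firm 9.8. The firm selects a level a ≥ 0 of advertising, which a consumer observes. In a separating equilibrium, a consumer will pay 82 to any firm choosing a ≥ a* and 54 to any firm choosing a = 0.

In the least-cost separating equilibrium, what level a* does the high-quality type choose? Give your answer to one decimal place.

2.9

A low-quality firm choosing a = 0 receives 54.
Imitating at a* instead would pay 82 at cost 9.8·a*, netting 82 − 9.8·a*.
Indifference: 54 = 82 − 9.8·a*, so a* = (82 − 54) / 9.8 ≈ 2.9.
This is the low-quality type's binding incentive-compatibility constraint; any a ≥ 2.9 sustains separation on that side.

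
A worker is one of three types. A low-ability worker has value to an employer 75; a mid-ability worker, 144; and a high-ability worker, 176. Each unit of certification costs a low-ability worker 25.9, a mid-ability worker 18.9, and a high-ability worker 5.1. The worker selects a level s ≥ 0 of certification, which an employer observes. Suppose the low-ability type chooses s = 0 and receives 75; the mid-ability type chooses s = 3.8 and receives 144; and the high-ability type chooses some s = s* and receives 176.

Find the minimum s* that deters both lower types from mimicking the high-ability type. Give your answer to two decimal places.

5.49

Low-ability type (on-path payoff 75) won't mimic when 75 ≥ 176 − 25.9·s*, i.e. s* ≥ 3.90.
Mid-ability type (on-path payoff 144 − 18.9×3.8 = 72.18) won't mimic when 72.18 ≥ 176 − 18.9·s*, i.e. s* ≥ 5.49.
Both must hold, so s* = max(3.90, 5.49) = 5.49. The mid-ability type's constraint binds.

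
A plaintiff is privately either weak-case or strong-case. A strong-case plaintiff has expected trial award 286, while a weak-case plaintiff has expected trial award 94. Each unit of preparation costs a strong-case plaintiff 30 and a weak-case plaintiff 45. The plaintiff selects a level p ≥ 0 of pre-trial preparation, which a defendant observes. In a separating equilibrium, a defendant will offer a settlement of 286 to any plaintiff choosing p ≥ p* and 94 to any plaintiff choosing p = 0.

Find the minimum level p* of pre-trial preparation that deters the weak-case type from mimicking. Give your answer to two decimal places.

4.27

A weak-case plaintiff choosing p = 0 receives 94.
Imitating at p* instead would pay 286 at cost 45·p*, netting 286 − 45·p*.
Indifference: 94 = 286 − 45·p*, so p* = (286 − 94) / 45 ≈ 4.27.
At p* the weak-case type's incentive constraint just binds; the strong-case type strictly prefers p* since its per-unit cost is lower.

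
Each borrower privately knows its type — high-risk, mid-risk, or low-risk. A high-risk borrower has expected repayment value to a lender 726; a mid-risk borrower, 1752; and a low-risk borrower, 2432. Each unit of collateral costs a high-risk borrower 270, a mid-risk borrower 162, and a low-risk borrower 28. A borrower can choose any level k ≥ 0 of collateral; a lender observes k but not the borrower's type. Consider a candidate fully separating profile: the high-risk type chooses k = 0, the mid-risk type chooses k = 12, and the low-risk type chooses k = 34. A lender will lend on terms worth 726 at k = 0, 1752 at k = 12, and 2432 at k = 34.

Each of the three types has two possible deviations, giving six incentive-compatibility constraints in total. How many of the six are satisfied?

Mid-risk (own payoff 1752 − 162×12 = -192): to k=0 gives 726 → profitable ✗; to k=34 gives 2432 − 162×34 = -3076 → no gain ✓.
Low-risk (own payoff 2432 − 28×34 = 1480): to k=0 gives 726 → no gain ✓; to k=12 gives 1752 − 28×12 = 1416 → no gain ✓.
High-risk (own payoff 726): to k=12 gives 1752 − 270×12 = -1488 → no gain ✓; to k=34 gives 2432 − 270×34 = -6748 → no gain ✓.
5 of the 6 constraints hold; not an equilibrium.

5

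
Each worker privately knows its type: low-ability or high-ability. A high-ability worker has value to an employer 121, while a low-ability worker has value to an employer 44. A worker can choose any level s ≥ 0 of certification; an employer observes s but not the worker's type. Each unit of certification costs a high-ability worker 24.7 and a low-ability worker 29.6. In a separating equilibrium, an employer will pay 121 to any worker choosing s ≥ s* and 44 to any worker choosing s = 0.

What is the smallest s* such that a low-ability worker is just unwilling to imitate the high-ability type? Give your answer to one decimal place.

2.6

A low-ability worker choosing s = 0 receives 44.
Imitating at s* instead would pay 121 at cost 29.6·s*, netting 121 − 29.6·s*.
Indifference: 44 = 121 − 29.6·s*, so s* = (121 − 44) / 29.6 ≈ 2.6.
At s* the low-ability type's incentive constraint just binds; the high-ability type strictly prefers s* since its per-unit cost is lower.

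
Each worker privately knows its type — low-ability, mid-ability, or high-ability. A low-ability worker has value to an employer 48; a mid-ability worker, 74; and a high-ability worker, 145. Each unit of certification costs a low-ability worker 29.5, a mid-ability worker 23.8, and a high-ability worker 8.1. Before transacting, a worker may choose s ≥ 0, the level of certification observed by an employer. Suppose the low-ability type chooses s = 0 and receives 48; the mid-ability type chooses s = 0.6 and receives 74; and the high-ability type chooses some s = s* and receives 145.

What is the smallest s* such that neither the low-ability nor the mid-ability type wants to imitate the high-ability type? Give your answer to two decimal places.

3.58

Mid-ability type (on-path payoff 74 − 23.8×0.6 = 59.72) won't mimic when 59.72 ≥ 145 − 23.8·s*, i.e. s* ≥ 3.58.
Low-ability type (on-path payoff 48) won't mimic when 48 ≥ 145 − 29.5·s*, i.e. s* ≥ 3.29.
Both must hold, so s* = max(3.29, 3.58) = 3.58. The mid-ability type's constraint binds.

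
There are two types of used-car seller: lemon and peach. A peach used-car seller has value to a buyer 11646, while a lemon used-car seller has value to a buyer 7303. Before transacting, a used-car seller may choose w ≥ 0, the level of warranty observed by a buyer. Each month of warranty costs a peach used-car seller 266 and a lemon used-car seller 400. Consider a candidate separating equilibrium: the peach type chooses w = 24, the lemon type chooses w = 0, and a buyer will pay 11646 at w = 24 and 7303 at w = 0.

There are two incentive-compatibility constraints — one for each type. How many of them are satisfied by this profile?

Peach type: signal → 11646 − 266 × 24 = 5262; deviate to 0 → 7303. IC fails (5262 < 7303).
Lemon type: stay at 0 → 7303; mimic → 11646 − 400 × 24 = 2046. IC holds (7303 ≥ 2046).
1 of 2 constraints hold, so this profile is not an equilibrium.

1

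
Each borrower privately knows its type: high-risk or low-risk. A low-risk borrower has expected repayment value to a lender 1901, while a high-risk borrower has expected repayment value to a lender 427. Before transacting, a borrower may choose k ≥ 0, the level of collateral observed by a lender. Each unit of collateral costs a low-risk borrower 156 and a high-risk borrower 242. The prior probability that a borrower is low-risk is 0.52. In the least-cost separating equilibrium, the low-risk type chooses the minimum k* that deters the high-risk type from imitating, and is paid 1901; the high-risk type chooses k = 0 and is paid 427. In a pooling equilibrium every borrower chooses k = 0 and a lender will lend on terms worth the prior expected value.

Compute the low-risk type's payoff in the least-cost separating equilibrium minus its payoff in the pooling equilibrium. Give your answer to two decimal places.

Least-cost separating signal: k* solves 427 = 1901 − 242·k*, so k* = (1901 − 427)/242 ≈ 6.0909.
Low-risk type's separating payoff: 1901 − 156 × k* = 1901 − 156 × (1901 − 427)/242 = 1901 − 229944/242 ≈ 950.8182.
Pooling payoff: 0.52 × 1901 + 0.48 × 427 = 1193.48.
Difference: 950.8182 − 1193.48 = -242.6618, i.e. -242.66 to two decimal places.
The low-risk type would prefer the pooling outcome.

-242.66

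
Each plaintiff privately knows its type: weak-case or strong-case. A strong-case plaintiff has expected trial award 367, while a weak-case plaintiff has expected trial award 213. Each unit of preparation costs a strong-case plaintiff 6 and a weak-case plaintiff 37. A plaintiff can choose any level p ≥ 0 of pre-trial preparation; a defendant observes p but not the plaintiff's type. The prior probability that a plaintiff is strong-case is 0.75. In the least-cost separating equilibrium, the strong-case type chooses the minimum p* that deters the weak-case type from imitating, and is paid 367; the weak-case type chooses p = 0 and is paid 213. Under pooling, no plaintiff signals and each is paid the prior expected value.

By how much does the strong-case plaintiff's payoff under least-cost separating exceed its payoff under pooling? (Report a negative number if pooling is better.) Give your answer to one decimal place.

Least-cost separating signal: p* solves 213 = 367 − 37·p*, so p* = (367 − 213)/37 ≈ 4.1622.
Strong-case type's separating payoff: 367 − 6 × p* = 367 − 6 × (367 − 213)/37 = 367 − 924/37 ≈ 342.027.
Pooling payoff: 0.75 × 367 + 0.25 × 213 = 328.5.
Difference: 342.027 − 328.5 = 13.527, i.e. 13.5 to one decimal place.
The strong-case type prefers to separate.

13.5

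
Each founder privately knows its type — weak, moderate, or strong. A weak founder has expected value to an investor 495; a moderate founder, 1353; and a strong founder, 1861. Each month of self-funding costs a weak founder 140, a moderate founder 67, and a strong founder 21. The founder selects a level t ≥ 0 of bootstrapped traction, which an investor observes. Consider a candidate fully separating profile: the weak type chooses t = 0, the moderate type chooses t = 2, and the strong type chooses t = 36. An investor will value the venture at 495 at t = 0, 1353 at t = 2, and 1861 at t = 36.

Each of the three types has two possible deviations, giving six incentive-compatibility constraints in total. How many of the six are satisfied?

4

Weak (own payoff 495): to t=2 gives 1353 − 140×2 = 1073 → profitable ✗; to t=36 gives 1861 − 140×36 = -3179 → no gain ✓.
Moderate (own payoff 1353 − 67×2 = 1219): to t=0 gives 495 → no gain ✓; to t=36 gives 1861 − 67×36 = -551 → no gain ✓.
Strong (own payoff 1861 − 21×36 = 1105): to t=0 gives 495 → no gain ✓; to t=2 gives 1353 − 21×2 = 1311 → profitable ✗.
4 of the 6 constraints hold; not an equilibrium.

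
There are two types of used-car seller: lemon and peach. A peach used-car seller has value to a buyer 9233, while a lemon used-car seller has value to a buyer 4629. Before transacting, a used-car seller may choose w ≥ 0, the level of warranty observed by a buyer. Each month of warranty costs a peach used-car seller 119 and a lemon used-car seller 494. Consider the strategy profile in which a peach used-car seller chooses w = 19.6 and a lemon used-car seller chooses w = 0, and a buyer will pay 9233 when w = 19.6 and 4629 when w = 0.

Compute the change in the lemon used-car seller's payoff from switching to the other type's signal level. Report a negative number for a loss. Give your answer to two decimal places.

-5078.40

Playing w = 0 the lemon used-car seller receives 4629.
Deviating to w = 19.6 brings payment 9233 at cost 494 × 19.6 = 9682.4, netting -449.4.
Gain from deviating: -449.4 − 4629 = -5078.40.
The gain is negative, so the lemon type's incentive-compatibility constraint is satisfied.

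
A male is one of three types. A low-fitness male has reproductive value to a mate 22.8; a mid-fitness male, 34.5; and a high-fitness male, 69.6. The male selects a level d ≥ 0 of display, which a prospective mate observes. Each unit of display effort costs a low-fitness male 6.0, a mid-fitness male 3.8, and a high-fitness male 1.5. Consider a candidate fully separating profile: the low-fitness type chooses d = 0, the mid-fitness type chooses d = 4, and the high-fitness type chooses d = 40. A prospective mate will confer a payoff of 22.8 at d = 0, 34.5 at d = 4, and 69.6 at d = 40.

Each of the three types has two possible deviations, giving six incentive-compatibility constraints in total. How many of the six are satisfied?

3

High-fitness (own payoff 69.6 − 1.5×40 = 9.6): to d=0 gives 22.8 → profitable ✗; to d=4 gives 34.5 − 1.5×4 = 28.5 → profitable ✗.
Mid-fitness (own payoff 34.5 − 3.8×4 = 19.3): to d=0 gives 22.8 → profitable ✗; to d=40 gives 69.6 − 3.8×40 = -82.4 → no gain ✓.
Low-fitness (own payoff 22.8): to d=4 gives 34.5 − 6.0×4 = 10.5 → no gain ✓; to d=40 gives 69.6 − 6.0×40 = -170.4 → no gain ✓.
3 of the 6 constraints hold; not an equilibrium.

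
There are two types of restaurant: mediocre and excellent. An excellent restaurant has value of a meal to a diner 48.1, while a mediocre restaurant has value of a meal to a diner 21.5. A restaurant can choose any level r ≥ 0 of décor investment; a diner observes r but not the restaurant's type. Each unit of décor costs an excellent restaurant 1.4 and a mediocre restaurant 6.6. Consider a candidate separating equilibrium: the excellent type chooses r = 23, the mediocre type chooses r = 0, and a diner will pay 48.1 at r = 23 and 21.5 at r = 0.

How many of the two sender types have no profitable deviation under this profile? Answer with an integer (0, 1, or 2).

Mediocre type: stay at 0 → 21.5; mimic → 48.1 − 6.6 × 23 = -103.7. IC holds (21.5 ≥ -103.7).
Excellent type: signal → 48.1 − 1.4 × 23 = 15.9; deviate to 0 → 21.5. IC fails (15.9 < 21.5).
1 of 2 constraints hold, so this profile is not an equilibrium.

1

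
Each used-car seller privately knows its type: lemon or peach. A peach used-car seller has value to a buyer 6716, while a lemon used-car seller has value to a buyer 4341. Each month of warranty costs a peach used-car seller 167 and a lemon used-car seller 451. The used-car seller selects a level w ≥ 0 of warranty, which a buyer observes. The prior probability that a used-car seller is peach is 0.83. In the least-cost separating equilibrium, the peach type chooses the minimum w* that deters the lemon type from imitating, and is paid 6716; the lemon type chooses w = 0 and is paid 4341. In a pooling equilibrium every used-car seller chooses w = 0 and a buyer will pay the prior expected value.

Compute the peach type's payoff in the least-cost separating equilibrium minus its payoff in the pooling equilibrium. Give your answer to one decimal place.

Least-cost separating signal: w* solves 4341 = 6716 − 451·w*, so w* = (6716 − 4341)/451 ≈ 5.2661.
Peach type's separating payoff: 6716 − 167 × w* = 6716 − 167 × (6716 − 4341)/451 = 6716 − 396625/451 ≈ 5836.565.
Pooling payoff: 0.83 × 6716 + 0.17 × 4341 = 6312.25.
Difference: 5836.565 − 6312.25 = -475.685, i.e. -475.7 to one decimal place.
The peach type would prefer the pooling outcome.

-475.7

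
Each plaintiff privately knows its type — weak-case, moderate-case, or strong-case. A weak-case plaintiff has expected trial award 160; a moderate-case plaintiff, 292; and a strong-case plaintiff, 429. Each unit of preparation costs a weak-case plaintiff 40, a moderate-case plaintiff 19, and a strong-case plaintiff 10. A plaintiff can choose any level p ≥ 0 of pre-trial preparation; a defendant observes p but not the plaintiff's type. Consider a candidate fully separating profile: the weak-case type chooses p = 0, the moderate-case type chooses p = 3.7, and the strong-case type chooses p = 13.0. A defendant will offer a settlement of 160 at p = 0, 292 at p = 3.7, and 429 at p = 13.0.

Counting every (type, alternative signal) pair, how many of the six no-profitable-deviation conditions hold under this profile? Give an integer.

Moderate-case (own payoff 292 − 19×3.7 = 221.7): to p=0 gives 160 → no gain ✓; to p=13.0 gives 429 − 19×13.0 = 182 → no gain ✓.
Weak-case (own payoff 160): to p=3.7 gives 292 − 40×3.7 = 144 → no gain ✓; to p=13.0 gives 429 − 40×13.0 = -91 → no gain ✓.
Strong-case (own payoff 429 − 10×13.0 = 299): to p=0 gives 160 → no gain ✓; to p=3.7 gives 292 − 10×3.7 = 255 → no gain ✓.
6 of the 6 constraints hold; this profile is a separating equilibrium.

6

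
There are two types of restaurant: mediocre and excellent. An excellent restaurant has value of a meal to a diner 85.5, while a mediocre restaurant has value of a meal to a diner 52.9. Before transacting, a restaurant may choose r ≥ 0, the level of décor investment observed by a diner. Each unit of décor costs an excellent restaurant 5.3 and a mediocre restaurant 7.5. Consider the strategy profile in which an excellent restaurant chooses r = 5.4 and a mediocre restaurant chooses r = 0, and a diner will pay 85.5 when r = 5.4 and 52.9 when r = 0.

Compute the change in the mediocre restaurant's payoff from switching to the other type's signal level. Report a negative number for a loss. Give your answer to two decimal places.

Playing r = 0 the mediocre restaurant receives 52.9.
Deviating to r = 5.4 brings payment 85.5 at cost 7.5 × 5.4 = 40.5, netting 45.
Gain from deviating: 45 − 52.9 = -7.90.
The gain is negative, so the mediocre type's incentive-compatibility constraint is satisfied.

-7.90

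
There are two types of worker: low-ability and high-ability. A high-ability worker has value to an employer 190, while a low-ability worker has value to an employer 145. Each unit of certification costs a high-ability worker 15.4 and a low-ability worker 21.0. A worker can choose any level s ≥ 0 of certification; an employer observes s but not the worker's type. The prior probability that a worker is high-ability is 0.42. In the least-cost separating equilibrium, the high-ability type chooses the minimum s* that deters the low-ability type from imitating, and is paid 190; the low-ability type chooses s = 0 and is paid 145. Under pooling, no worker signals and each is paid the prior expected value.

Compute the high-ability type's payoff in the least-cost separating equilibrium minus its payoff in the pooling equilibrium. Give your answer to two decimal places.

-6.90

Least-cost separating signal: s* solves 145 = 190 − 21.0·s*, so s* = (190 − 145)/21.0 ≈ 2.1429.
High-ability type's separating payoff: 190 − 15.4 × s* = 190 − 15.4 × (190 − 145)/21.0 = 190 − 693/21.0 = 157.
Pooling payoff: 0.42 × 190 + 0.58 × 145 = 163.9.
Difference: 157 − 163.9 = -6.90.
The high-ability type would prefer the pooling outcome.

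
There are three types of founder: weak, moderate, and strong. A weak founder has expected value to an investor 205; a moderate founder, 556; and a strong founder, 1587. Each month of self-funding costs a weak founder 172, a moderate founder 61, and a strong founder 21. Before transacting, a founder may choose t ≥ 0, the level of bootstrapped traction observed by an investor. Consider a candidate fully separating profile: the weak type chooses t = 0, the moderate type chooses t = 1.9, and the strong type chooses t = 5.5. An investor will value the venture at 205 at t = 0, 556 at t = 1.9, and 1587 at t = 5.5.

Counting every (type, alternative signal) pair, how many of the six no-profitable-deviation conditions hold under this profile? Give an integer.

Strong (own payoff 1587 − 21×5.5 = 1471.5): to t=0 gives 205 → no gain ✓; to t=1.9 gives 556 − 21×1.9 = 516.1 → no gain ✓.
Moderate (own payoff 556 − 61×1.9 = 440.1): to t=0 gives 205 → no gain ✓; to t=5.5 gives 1587 − 61×5.5 = 1251.5 → profitable ✗.
Weak (own payoff 205): to t=1.9 gives 556 − 172×1.9 = 229.2 → profitable ✗; to t=5.5 gives 1587 − 172×5.5 = 641 → profitable ✗.
3 of the 6 constraints hold; not an equilibrium.

3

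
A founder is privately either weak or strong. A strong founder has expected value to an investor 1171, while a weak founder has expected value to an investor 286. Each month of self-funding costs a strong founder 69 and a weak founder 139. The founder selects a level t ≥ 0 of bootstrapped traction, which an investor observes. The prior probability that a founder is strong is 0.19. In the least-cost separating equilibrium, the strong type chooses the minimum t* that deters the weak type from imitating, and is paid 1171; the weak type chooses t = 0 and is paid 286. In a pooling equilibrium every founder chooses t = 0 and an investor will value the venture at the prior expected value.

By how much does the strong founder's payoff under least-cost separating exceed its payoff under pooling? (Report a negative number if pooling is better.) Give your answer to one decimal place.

277.5

Least-cost separating signal: t* solves 286 = 1171 − 139·t*, so t* = (1171 − 286)/139 ≈ 6.3669.
Strong type's separating payoff: 1171 − 69 × t* = 1171 − 69 × (1171 − 286)/139 = 1171 − 61065/139 ≈ 731.683.
Pooling payoff: 0.19 × 1171 + 0.81 × 286 = 454.15.
Difference: 731.683 − 454.15 = 277.533, i.e. 277.5 to one decimal place.
The strong type prefers to separate.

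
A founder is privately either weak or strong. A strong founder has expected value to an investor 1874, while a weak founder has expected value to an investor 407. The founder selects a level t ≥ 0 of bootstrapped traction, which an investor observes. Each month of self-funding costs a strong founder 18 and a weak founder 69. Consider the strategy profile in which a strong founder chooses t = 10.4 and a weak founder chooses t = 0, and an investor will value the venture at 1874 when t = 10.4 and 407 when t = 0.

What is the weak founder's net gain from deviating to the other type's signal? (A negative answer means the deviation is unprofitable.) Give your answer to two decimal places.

749.40

Playing t = 0 the weak founder receives 407.
Deviating to t = 10.4 brings payment 1874 at cost 69 × 10.4 = 717.6, netting 1156.4.
Gain from deviating: 1156.4 − 407 = 749.40.
The gain is positive, so the weak type's incentive-compatibility constraint is violated — this profile is not a separating equilibrium.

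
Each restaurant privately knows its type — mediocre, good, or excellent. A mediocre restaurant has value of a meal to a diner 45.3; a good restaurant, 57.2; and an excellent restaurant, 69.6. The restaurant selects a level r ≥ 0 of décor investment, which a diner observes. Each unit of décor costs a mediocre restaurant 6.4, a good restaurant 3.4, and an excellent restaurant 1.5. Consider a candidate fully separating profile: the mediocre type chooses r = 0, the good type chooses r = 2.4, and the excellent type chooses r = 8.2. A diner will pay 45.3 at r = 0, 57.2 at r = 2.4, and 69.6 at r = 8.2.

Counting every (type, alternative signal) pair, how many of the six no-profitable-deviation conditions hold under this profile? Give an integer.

6

Excellent (own payoff 69.6 − 1.5×8.2 = 57.3): to r=0 gives 45.3 → no gain ✓; to r=2.4 gives 57.2 − 1.5×2.4 = 53.6 → no gain ✓.
Mediocre (own payoff 45.3): to r=2.4 gives 57.2 − 6.4×2.4 = 41.84 → no gain ✓; to r=8.2 gives 69.6 − 6.4×8.2 = 17.12 → no gain ✓.
Good (own payoff 57.2 − 3.4×2.4 = 49.04): to r=0 gives 45.3 → no gain ✓; to r=8.2 gives 69.6 − 3.4×8.2 = 41.72 → no gain ✓.
6 of the 6 constraints hold; this profile is a separating equilibrium.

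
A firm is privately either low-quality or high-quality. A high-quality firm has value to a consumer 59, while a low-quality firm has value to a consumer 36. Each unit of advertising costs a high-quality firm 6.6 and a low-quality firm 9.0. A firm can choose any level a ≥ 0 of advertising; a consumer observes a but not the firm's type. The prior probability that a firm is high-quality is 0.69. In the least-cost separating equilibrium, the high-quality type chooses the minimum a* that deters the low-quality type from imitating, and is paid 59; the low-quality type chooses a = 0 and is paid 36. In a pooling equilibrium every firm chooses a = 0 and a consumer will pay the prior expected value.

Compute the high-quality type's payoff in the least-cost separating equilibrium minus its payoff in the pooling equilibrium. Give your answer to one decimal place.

Least-cost separating signal: a* solves 36 = 59 − 9.0·a*, so a* = (59 − 36)/9.0 ≈ 2.5556.
High-quality type's separating payoff: 59 − 6.6 × a* = 59 − 6.6 × (59 − 36)/9.0 = 59 − 151.8/9.0 ≈ 42.133.
Pooling payoff: 0.69 × 59 + 0.31 × 36 = 51.87.
Difference: 42.133 − 51.87 = -9.737, i.e. -9.7 to one decimal place.
The high-quality type would prefer the pooling outcome.

-9.7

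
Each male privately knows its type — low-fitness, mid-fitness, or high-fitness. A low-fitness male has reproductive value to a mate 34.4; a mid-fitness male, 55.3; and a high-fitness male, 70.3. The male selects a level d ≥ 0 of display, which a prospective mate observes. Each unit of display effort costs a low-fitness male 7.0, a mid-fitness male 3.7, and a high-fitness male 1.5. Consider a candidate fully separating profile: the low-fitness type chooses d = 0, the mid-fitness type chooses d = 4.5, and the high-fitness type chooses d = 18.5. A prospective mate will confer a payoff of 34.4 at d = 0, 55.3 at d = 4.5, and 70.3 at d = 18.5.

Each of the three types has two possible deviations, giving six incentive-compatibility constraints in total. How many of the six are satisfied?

Mid-fitness (own payoff 55.3 − 3.7×4.5 = 38.65): to d=0 gives 34.4 → no gain ✓; to d=18.5 gives 70.3 − 3.7×18.5 = 1.85 → no gain ✓.
Low-fitness (own payoff 34.4): to d=4.5 gives 55.3 − 7.0×4.5 = 23.8 → no gain ✓; to d=18.5 gives 70.3 − 7.0×18.5 = -59.2 → no gain ✓.
High-fitness (own payoff 70.3 − 1.5×18.5 = 42.55): to d=0 gives 34.4 → no gain ✓; to d=4.5 gives 55.3 − 1.5×4.5 = 48.55 → profitable ✗.
5 of the 6 constraints hold; not an equilibrium.

5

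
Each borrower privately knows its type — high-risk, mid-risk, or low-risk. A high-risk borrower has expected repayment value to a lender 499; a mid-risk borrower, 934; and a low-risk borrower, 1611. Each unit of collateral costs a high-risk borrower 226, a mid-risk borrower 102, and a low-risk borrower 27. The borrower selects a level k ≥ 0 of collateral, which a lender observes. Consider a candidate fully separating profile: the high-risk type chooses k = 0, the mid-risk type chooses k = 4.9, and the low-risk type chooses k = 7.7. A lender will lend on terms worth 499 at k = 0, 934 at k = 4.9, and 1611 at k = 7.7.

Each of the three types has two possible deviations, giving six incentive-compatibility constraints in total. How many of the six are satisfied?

4

Low-risk (own payoff 1611 − 27×7.7 = 1403.1): to k=0 gives 499 → no gain ✓; to k=4.9 gives 934 − 27×4.9 = 801.7 → no gain ✓.
High-risk (own payoff 499): to k=4.9 gives 934 − 226×4.9 = -173.4 → no gain ✓; to k=7.7 gives 1611 − 226×7.7 = -129.2 → no gain ✓.
Mid-risk (own payoff 934 − 102×4.9 = 434.2): to k=0 gives 499 → profitable ✗; to k=7.7 gives 1611 − 102×7.7 = 825.6 → profitable ✗.
4 of the 6 constraints hold; not an equilibrium.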